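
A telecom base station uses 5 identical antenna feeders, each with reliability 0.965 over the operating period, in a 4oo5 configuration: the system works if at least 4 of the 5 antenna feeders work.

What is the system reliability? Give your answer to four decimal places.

R = Σ_{i=4}^{5} C(5,i) p^i (1−p)^{5−i} with p = 0.965
C(5,4)·0.965^4·0.035^1 = 0.151757
C(5,5)·0.965^5·0.035^0 = 0.836829
Sum = 0.9886

0.9886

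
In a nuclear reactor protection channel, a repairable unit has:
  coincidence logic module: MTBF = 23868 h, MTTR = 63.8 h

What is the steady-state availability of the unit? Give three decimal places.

A(coincidence logic module) = MTBF/(MTBF+MTTR) = 23868/(23868+63.8) = 0.997

0.997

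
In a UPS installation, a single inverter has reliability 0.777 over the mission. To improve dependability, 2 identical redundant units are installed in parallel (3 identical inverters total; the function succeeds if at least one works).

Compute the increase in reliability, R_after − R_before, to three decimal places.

0.212

R_before = 0.777
R_after = 1 − (1 − 0.777)^3 = 0.989
ΔR = 0.989 − 0.777 = 0.212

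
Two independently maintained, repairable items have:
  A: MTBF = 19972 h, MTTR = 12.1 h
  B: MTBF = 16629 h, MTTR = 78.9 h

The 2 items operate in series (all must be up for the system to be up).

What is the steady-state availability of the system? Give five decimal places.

0.99468

A(A) = MTBF/(MTBF+MTTR) = 19972/(19972+12.1) = 0.999395
A(B) = MTBF/(MTBF+MTTR) = 16629/(16629+78.9) = 0.995278
Series availability: 0.999395 × 0.995278 = 0.99468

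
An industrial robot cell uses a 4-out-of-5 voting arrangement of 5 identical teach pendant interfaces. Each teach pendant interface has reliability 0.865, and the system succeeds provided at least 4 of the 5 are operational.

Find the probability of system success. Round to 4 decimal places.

R = Σ_{i=4}^{5} C(5,i) p^i (1−p)^{5−i} with p = 0.865
C(5,4)·0.865^4·0.135^1 = 0.377892
C(5,5)·0.865^5·0.135^0 = 0.484262
Sum = 0.8622

0.8622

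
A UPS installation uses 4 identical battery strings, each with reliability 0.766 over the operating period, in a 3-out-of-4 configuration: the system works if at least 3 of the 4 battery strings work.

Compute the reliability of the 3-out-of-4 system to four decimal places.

R = Σ_{i=3}^{4} C(4,i) p^i (1−p)^{4−i} with p = 0.766
C(4,3)·0.766^3·0.234^1 = 0.420690
C(4,4)·0.766^4·0.234^0 = 0.344283
Sum = 0.7650

0.7650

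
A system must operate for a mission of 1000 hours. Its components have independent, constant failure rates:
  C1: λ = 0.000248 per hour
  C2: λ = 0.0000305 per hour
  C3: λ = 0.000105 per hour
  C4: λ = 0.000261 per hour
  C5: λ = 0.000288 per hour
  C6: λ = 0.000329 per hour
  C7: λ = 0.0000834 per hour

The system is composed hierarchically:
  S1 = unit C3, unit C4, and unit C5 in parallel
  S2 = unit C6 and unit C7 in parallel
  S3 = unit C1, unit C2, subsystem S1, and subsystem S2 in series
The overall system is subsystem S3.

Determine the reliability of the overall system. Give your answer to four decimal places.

R(C1) = exp(−0.000248 × 1000) = 0.780360
R(C2) = exp(−0.0000305 × 1000) = 0.969960
R(C3) = exp(−0.000105 × 1000) = 0.900325
R(C4) = exp(−0.000261 × 1000) = 0.770281
R(C5) = exp(−0.000288 × 1000) = 0.749762
R(C6) = exp(−0.000329 × 1000) = 0.719643
R(C7) = exp(−0.0000834 × 1000) = 0.919983
Parallel (C3, C4, and C5): 1 − (1 − 0.900325)(1 − 0.770281)(1 − 0.749762) = 0.994270
Parallel (C6 and C7): 1 − (1 − 0.719643)(1 − 0.919983) = 0.977567
Series (C1, C2, [0.994270], and [0.977567]): 0.780360 × 0.969960 × 0.994270 × 0.977567 = 0.7357

0.7357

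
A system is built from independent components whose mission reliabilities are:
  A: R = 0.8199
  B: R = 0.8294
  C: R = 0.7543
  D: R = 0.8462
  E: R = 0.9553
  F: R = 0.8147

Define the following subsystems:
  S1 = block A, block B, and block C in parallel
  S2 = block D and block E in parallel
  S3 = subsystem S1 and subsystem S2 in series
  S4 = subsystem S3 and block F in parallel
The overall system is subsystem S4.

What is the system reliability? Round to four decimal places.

Parallel (A, B, and C): 1 − (1 − 0.819900)(1 − 0.829400)(1 − 0.754300) = 0.992451
Parallel (D and E): 1 − (1 − 0.846200)(1 − 0.955300) = 0.993125
Series ([0.992451] and [0.993125]): 0.992451 × 0.993125 = 0.985628
Parallel ([0.985628] and F): 1 − (1 − 0.985628)(1 − 0.814700) = 0.9973

0.9973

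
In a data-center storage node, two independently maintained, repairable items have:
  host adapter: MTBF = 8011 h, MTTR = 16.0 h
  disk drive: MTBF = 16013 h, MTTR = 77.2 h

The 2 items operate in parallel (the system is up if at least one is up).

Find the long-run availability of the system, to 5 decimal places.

A(host adapter) = MTBF/(MTBF+MTTR) = 8011/(8011+16.0) = 0.998007
A(disk drive) = MTBF/(MTBF+MTTR) = 16013/(16013+77.2) = 0.995202
Parallel availability: 1 − (1 − 0.998007)(1 − 0.995202) = 0.99999

0.99999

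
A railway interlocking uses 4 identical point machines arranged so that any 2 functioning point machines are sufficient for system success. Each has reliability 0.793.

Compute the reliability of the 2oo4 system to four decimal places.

0.9700

R = Σ_{i=2}^{4} C(4,i) p^i (1−p)^{4−i} with p = 0.793
C(4,2)·0.793^2·0.207^2 = 0.161673
C(4,3)·0.793^3·0.207^1 = 0.412905
C(4,4)·0.793^4·0.207^0 = 0.395451
Sum = 0.9700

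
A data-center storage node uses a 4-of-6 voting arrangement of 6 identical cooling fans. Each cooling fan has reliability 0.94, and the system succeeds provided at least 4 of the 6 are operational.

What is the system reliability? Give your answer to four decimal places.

0.9962

R = Σ_{i=4}^{6} C(6,i) p^i (1−p)^{6−i} with p = 0.94
C(6,4)·0.94^4·0.06^2 = 0.042160
C(6,5)·0.94^5·0.06^1 = 0.264205
C(6,6)·0.94^6·0.06^0 = 0.689870
Sum = 0.9962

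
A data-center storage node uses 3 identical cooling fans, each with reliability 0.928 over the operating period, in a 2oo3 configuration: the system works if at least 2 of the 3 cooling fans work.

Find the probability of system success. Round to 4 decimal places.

R = Σ_{i=2}^{3} C(3,i) p^i (1−p)^{3−i} with p = 0.928
C(3,2)·0.928^2·0.072^1 = 0.186016
C(3,3)·0.928^3·0.072^0 = 0.799179
Sum = 0.9852

0.9852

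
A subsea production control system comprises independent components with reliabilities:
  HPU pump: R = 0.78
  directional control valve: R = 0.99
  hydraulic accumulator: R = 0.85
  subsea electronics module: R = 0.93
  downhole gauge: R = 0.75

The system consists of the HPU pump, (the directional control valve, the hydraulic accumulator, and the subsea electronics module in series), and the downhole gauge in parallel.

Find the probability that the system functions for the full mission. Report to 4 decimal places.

Series (directional control valve, hydraulic accumulator, and subsea electronics module): 0.990000 × 0.850000 × 0.930000 = 0.782595
Parallel (HPU pump, [0.782595], and downhole gauge): 1 − (1 − 0.780000)(1 − 0.782595)(1 − 0.750000) = 0.9880

0.9880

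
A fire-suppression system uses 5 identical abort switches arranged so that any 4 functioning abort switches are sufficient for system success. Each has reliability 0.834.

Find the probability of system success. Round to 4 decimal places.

0.8050

R = Σ_{i=4}^{5} C(5,i) p^i (1−p)^{5−i} with p = 0.834
C(5,4)·0.834^4·0.166^1 = 0.401552
C(5,5)·0.834^5·0.166^0 = 0.403488
Sum = 0.8050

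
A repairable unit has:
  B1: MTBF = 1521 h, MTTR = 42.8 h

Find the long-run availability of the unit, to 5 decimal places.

0.97263

A(B1) = MTBF/(MTBF+MTTR) = 1521/(1521+42.8) = 0.97263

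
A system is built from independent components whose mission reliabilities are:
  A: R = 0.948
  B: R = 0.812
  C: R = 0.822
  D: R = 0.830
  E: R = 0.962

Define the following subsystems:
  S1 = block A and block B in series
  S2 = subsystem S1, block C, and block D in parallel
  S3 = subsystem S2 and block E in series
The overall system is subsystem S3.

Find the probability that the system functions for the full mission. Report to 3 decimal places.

Series (A and B): 0.94800 × 0.81200 = 0.76978
Parallel ([0.76978], C, and D): 1 − (1 − 0.76978)(1 − 0.82200)(1 − 0.83000) = 0.99303
Series ([0.99303] and E): 0.99303 × 0.96200 = 0.955

0.955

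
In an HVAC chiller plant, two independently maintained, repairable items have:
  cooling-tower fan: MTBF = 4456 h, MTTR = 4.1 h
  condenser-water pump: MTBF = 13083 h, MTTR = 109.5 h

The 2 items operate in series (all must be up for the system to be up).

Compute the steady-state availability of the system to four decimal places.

A(cooling-tower fan) = MTBF/(MTBF+MTTR) = 4456/(4456+4.1) = 0.999081
A(condenser-water pump) = MTBF/(MTBF+MTTR) = 13083/(13083+109.5) = 0.991700
Series availability: 0.999081 × 0.991700 = 0.9908

0.9908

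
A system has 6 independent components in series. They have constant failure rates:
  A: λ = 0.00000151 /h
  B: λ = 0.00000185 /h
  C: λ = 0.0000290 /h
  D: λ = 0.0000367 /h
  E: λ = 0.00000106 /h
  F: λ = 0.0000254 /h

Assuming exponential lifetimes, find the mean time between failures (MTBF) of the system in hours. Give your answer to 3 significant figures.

Series of exponential components: λ_sys = Σ λ_i
λ_sys = 0.00000151 + 0.00000185 + 0.0000290 + 0.0000367 + 0.00000106 + 0.0000254 = 9.5520e-05 /h
MTBF = 1 / λ_sys = 10500 h

10500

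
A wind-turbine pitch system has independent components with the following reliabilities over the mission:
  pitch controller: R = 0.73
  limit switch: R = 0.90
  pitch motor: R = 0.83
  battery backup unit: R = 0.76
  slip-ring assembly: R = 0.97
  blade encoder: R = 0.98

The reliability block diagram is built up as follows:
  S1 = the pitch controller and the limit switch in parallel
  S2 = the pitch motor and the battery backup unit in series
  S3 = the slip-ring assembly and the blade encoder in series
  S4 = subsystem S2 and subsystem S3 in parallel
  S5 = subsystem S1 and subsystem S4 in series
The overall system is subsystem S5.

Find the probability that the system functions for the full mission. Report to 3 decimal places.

0.955

Parallel (pitch controller and limit switch): 1 − (1 − 0.73000)(1 − 0.90000) = 0.97300
Series (pitch motor and battery backup unit): 0.83000 × 0.76000 = 0.63080
Series (slip-ring assembly and blade encoder): 0.97000 × 0.98000 = 0.95060
Parallel ([0.63080] and [0.95060]): 1 − (1 − 0.63080)(1 − 0.95060) = 0.98176
Series ([0.97300] and [0.98176]): 0.97300 × 0.98176 = 0.955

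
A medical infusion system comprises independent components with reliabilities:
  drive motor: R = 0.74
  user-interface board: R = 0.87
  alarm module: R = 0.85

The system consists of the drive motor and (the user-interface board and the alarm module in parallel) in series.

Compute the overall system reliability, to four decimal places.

0.7256

Parallel (user-interface board and alarm module): 1 − (1 − 0.870000)(1 − 0.850000) = 0.980500
Series (drive motor and [0.980500]): 0.740000 × 0.980500 = 0.7256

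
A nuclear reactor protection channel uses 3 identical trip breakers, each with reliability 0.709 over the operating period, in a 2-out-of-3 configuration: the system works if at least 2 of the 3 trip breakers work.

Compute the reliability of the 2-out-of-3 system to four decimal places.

R = Σ_{i=2}^{3} C(3,i) p^i (1−p)^{3−i} with p = 0.709
C(3,2)·0.709^2·0.291^1 = 0.438841
C(3,3)·0.709^3·0.291^0 = 0.356401
Sum = 0.7952

0.7952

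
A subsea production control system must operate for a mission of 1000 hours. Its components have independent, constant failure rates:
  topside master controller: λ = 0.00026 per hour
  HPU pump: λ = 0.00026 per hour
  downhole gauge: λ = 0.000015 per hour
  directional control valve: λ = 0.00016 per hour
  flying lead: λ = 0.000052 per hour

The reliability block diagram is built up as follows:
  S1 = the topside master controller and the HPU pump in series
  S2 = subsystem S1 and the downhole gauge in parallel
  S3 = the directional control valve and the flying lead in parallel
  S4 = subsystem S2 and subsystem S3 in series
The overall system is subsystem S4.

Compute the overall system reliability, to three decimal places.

0.987

R(topside master controller) = exp(−0.00026 × 1000) = 0.77105
R(HPU pump) = exp(−0.00026 × 1000) = 0.77105
R(downhole gauge) = exp(−0.000015 × 1000) = 0.98511
R(directional control valve) = exp(−0.00016 × 1000) = 0.85214
R(flying lead) = exp(−0.000052 × 1000) = 0.94933
Series (topside master controller and HPU pump): 0.77105 × 0.77105 = 0.59452
Parallel ([0.59452] and downhole gauge): 1 − (1 − 0.59452)(1 − 0.98511) = 0.99396
Parallel (directional control valve and flying lead): 1 − (1 − 0.85214)(1 − 0.94933) = 0.99251
Series ([0.99396] and [0.99251]): 0.99396 × 0.99251 = 0.987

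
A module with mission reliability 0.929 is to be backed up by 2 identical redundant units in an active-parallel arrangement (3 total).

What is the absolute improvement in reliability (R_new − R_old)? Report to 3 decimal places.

0.071

R_before = 0.929
R_after = 1 − (1 − 0.929)^3 = 1.000
ΔR = 1.000 − 0.929 = 0.071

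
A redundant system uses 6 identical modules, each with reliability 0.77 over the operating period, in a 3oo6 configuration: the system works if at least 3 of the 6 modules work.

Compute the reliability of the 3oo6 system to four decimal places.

0.9720

R = Σ_{i=3}^{6} C(6,i) p^i (1−p)^{6−i} with p = 0.77
C(6,3)·0.77^3·0.23^3 = 0.111093
C(6,4)·0.77^4·0.23^2 = 0.278939
C(6,5)·0.77^5·0.23^1 = 0.373536
C(6,6)·0.77^6·0.23^0 = 0.208422
Sum = 0.9720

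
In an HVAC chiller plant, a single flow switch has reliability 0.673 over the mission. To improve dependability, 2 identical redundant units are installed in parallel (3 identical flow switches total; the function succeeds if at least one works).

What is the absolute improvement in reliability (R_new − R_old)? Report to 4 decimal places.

R_before = 0.673
R_after = 1 − (1 − 0.673)^3 = 0.9650
ΔR = 0.9650 − 0.673 = 0.2920

0.2920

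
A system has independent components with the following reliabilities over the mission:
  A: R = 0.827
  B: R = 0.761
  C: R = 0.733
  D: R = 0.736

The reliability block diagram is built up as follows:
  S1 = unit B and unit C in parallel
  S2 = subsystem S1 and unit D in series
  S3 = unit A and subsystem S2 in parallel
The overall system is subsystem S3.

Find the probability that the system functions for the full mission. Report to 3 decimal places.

Parallel (B and C): 1 − (1 − 0.76100)(1 − 0.73300) = 0.93619
Series ([0.93619] and D): 0.93619 × 0.73600 = 0.68904
Parallel (A and [0.68904]): 1 − (1 − 0.82700)(1 − 0.68904) = 0.946

0.946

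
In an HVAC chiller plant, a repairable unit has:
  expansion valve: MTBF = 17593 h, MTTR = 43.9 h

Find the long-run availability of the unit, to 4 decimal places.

0.9975

A(expansion valve) = MTBF/(MTBF+MTTR) = 17593/(17593+43.9) = 0.9975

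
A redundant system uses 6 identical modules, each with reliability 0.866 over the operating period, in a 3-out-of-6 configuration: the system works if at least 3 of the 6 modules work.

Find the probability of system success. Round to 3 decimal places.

0.996

R = Σ_{i=3}^{6} C(6,i) p^i (1−p)^{6−i} with p = 0.866
C(6,3)·0.866^3·0.134^3 = 0.03125
C(6,4)·0.866^4·0.134^2 = 0.15149
C(6,5)·0.866^5·0.134^1 = 0.39160
C(6,6)·0.866^6·0.134^0 = 0.42180
Sum = 0.996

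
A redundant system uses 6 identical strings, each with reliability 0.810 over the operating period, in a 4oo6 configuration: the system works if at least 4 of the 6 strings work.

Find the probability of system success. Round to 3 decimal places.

R = Σ_{i=4}^{6} C(6,i) p^i (1−p)^{6−i} with p = 0.810
C(6,4)·0.810^4·0.190^2 = 0.23310
C(6,5)·0.810^5·0.190^1 = 0.39749
C(6,6)·0.810^6·0.190^0 = 0.28243
Sum = 0.913

0.913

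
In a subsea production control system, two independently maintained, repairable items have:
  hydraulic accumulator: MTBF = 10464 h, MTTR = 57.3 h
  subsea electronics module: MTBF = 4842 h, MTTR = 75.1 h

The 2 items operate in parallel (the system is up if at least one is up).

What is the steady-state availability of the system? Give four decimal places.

0.9999

A(hydraulic accumulator) = MTBF/(MTBF+MTTR) = 10464/(10464+57.3) = 0.994554
A(subsea electronics module) = MTBF/(MTBF+MTTR) = 4842/(4842+75.1) = 0.984727
Parallel availability: 1 − (1 − 0.994554)(1 − 0.984727) = 0.9999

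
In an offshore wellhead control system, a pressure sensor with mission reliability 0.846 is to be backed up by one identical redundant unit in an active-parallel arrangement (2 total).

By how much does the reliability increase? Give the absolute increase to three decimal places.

R_before = 0.846
R_after = 1 − (1 − 0.846)^2 = 0.976
ΔR = 0.976 − 0.846 = 0.130

0.130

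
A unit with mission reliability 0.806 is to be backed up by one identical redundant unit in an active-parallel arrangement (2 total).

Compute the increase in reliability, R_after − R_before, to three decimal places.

0.156

R_before = 0.806
R_after = 1 − (1 − 0.806)^2 = 0.962
ΔR = 0.962 − 0.806 = 0.156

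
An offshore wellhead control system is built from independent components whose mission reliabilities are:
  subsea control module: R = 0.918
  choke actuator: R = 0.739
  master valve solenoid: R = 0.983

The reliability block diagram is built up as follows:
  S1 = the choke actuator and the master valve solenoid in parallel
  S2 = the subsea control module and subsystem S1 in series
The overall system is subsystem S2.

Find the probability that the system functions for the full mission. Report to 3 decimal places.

0.914

Parallel (choke actuator and master valve solenoid): 1 − (1 − 0.73900)(1 − 0.98300) = 0.99556
Series (subsea control module and [0.99556]): 0.91800 × 0.99556 = 0.914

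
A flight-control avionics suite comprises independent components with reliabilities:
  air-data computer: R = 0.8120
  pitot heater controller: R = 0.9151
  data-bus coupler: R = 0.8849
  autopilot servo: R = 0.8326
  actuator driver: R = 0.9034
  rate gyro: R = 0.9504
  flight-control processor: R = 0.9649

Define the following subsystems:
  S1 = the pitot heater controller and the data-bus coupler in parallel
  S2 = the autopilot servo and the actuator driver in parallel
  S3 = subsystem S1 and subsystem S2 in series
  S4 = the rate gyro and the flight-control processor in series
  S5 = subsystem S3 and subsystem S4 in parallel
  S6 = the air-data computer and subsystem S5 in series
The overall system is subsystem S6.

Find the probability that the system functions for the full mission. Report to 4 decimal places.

0.8103

Parallel (pitot heater controller and data-bus coupler): 1 − (1 − 0.915100)(1 − 0.884900) = 0.990228
Parallel (autopilot servo and actuator driver): 1 − (1 − 0.832600)(1 − 0.903400) = 0.983829
Series ([0.990228] and [0.983829]): 0.990228 × 0.983829 = 0.974215
Series (rate gyro and flight-control processor): 0.950400 × 0.964900 = 0.917041
Parallel ([0.974215] and [0.917041]): 1 − (1 − 0.974215)(1 − 0.917041) = 0.997861
Series (air-data computer and [0.997861]): 0.812000 × 0.997861 = 0.8103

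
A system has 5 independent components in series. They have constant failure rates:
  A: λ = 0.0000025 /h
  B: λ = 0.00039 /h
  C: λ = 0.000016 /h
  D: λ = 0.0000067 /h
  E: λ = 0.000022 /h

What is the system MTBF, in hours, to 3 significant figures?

Series of exponential components: λ_sys = Σ λ_i
λ_sys = 0.0000025 + 0.00039 + 0.000016 + 0.0000067 + 0.000022 = 4.3720e-04 /h
MTBF = 1 / λ_sys = 2290 h

2290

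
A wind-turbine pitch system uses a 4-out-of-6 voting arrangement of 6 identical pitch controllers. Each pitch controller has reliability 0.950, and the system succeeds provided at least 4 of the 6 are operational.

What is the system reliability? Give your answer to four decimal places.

0.9978

R = Σ_{i=4}^{6} C(6,i) p^i (1−p)^{6−i} with p = 0.950
C(6,4)·0.950^4·0.050^2 = 0.030544
C(6,5)·0.950^5·0.050^1 = 0.232134
C(6,6)·0.950^6·0.050^0 = 0.735092
Sum = 0.9978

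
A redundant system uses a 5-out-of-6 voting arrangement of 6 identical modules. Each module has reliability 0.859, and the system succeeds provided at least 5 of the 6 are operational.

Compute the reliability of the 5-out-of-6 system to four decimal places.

R = Σ_{i=5}^{6} C(6,i) p^i (1−p)^{6−i} with p = 0.859
C(6,5)·0.859^5·0.141^1 = 0.395673
C(6,6)·0.859^6·0.141^0 = 0.401753
Sum = 0.7974

0.7974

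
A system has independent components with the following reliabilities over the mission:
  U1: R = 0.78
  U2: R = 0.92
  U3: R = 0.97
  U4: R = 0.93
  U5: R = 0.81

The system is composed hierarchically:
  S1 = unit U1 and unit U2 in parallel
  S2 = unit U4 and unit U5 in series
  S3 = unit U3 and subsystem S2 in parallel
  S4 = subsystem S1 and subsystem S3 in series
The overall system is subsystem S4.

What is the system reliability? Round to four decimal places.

0.9751

Parallel (U1 and U2): 1 − (1 − 0.780000)(1 − 0.920000) = 0.982400
Series (U4 and U5): 0.930000 × 0.810000 = 0.753300
Parallel (U3 and [0.753300]): 1 − (1 − 0.970000)(1 − 0.753300) = 0.992599
Series ([0.982400] and [0.992599]): 0.982400 × 0.992599 = 0.9751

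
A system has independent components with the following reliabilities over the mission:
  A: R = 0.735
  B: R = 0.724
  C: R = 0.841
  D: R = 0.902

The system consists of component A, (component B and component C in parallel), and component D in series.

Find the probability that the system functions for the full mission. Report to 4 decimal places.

0.6339

Parallel (B and C): 1 − (1 − 0.724000)(1 − 0.841000) = 0.956116
Series (A, [0.956116], and D): 0.735000 × 0.956116 × 0.902000 = 0.6339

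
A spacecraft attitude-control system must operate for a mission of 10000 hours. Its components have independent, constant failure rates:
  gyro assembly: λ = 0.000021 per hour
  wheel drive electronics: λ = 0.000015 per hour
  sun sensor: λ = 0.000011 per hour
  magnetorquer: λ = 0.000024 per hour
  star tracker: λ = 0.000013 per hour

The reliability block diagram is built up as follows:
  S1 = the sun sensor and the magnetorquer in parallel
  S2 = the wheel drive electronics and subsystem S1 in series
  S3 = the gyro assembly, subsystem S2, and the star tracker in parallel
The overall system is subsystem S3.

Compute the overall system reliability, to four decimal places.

0.9963

R(gyro assembly) = exp(−0.000021 × 10000) = 0.810584
R(wheel drive electronics) = exp(−0.000015 × 10000) = 0.860708
R(sun sensor) = exp(−0.000011 × 10000) = 0.895834
R(magnetorquer) = exp(−0.000024 × 10000) = 0.786628
R(star tracker) = exp(−0.000013 × 10000) = 0.878095
Parallel (sun sensor and magnetorquer): 1 − (1 − 0.895834)(1 − 0.786628) = 0.977774
Series (wheel drive electronics and [0.977774]): 0.860708 × 0.977774 = 0.841578
Parallel (gyro assembly, [0.841578], and star tracker): 1 − (1 − 0.810584)(1 − 0.841578)(1 − 0.878095) = 0.9963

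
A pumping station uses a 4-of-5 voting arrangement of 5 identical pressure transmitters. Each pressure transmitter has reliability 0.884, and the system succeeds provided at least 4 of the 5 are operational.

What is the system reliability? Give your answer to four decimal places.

0.8940

R = Σ_{i=4}^{5} C(5,i) p^i (1−p)^{5−i} with p = 0.884
C(5,4)·0.884^4·0.116^1 = 0.354191
C(5,5)·0.884^5·0.116^0 = 0.539835
Sum = 0.8940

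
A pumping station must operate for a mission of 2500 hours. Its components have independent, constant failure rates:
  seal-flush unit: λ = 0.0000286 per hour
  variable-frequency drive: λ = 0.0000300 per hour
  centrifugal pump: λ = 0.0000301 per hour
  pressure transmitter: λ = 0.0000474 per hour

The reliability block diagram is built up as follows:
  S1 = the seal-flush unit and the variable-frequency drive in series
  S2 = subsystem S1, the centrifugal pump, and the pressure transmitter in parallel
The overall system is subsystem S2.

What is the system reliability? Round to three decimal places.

R(seal-flush unit) = exp(−0.0000286 × 2500) = 0.93100
R(variable-frequency drive) = exp(−0.0000300 × 2500) = 0.92774
R(centrifugal pump) = exp(−0.0000301 × 2500) = 0.92751
R(pressure transmitter) = exp(−0.0000474 × 2500) = 0.88825
Series (seal-flush unit and variable-frequency drive): 0.93100 × 0.92774 = 0.86373
Parallel ([0.86373], centrifugal pump, and pressure transmitter): 1 − (1 − 0.86373)(1 − 0.92751)(1 − 0.88825) = 0.999

0.999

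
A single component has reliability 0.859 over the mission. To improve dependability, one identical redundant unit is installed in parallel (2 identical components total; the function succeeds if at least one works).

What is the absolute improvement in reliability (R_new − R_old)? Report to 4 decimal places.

R_before = 0.859
R_after = 1 − (1 − 0.859)^2 = 0.9801
ΔR = 0.9801 − 0.859 = 0.1211

0.1211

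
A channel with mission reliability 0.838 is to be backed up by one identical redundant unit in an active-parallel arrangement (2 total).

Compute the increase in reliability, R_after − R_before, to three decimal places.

0.136

R_before = 0.838
R_after = 1 − (1 − 0.838)^2 = 0.974
ΔR = 0.974 − 0.838 = 0.136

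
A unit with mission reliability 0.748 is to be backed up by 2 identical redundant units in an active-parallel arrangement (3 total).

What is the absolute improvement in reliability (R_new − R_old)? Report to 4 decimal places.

0.2360

R_before = 0.748
R_after = 1 − (1 − 0.748)^3 = 0.9840
ΔR = 0.9840 − 0.748 = 0.2360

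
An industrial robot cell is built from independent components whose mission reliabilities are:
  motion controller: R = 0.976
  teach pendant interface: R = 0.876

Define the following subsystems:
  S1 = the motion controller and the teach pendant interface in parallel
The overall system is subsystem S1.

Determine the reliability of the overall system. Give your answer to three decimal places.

Parallel (motion controller and teach pendant interface): 1 − (1 − 0.97600)(1 − 0.87600) = 0.997

0.997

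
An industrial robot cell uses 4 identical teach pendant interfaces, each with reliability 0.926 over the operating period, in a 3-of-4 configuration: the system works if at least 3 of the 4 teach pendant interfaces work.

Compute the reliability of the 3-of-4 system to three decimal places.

R = Σ_{i=3}^{4} C(4,i) p^i (1−p)^{4−i} with p = 0.926
C(4,3)·0.926^3·0.074^1 = 0.23503
C(4,4)·0.926^4·0.074^0 = 0.73527
Sum = 0.970

0.970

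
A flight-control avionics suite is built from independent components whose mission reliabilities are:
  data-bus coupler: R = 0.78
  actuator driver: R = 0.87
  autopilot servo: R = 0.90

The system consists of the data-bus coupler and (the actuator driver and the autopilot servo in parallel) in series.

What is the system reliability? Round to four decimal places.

Parallel (actuator driver and autopilot servo): 1 − (1 − 0.870000)(1 − 0.900000) = 0.987000
Series (data-bus coupler and [0.987000]): 0.780000 × 0.987000 = 0.7699

0.7699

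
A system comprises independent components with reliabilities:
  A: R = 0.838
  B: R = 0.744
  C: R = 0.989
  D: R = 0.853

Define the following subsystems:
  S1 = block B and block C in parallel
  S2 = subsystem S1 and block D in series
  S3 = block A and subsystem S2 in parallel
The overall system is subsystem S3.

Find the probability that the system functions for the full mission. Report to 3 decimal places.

0.976

Parallel (B and C): 1 − (1 − 0.74400)(1 − 0.98900) = 0.99718
Series ([0.99718] and D): 0.99718 × 0.85300 = 0.85059
Parallel (A and [0.85059]): 1 − (1 − 0.83800)(1 − 0.85059) = 0.976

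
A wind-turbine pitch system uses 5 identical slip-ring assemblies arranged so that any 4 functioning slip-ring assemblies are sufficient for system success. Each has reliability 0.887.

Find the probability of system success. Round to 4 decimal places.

0.8988

R = Σ_{i=4}^{5} C(5,i) p^i (1−p)^{5−i} with p = 0.887
C(5,4)·0.887^4·0.113^1 = 0.349738
C(5,5)·0.887^5·0.113^0 = 0.549058
Sum = 0.8988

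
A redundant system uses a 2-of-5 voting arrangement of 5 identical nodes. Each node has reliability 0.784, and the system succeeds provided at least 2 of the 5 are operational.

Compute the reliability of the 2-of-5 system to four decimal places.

R = Σ_{i=2}^{5} C(5,i) p^i (1−p)^{5−i} with p = 0.784
C(5,2)·0.784^2·0.216^3 = 0.061943
C(5,3)·0.784^3·0.216^2 = 0.224831
C(5,4)·0.784^4·0.216^1 = 0.408026
C(5,5)·0.784^5·0.216^0 = 0.296197
Sum = 0.9910

0.9910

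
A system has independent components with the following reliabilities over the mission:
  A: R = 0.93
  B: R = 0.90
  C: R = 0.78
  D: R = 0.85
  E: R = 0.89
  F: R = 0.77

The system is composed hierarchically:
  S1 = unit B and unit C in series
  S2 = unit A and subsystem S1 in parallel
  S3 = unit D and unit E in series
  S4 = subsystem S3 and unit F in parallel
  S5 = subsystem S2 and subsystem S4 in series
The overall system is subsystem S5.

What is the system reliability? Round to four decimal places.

Series (B and C): 0.900000 × 0.780000 = 0.702000
Parallel (A and [0.702000]): 1 − (1 − 0.930000)(1 − 0.702000) = 0.979140
Series (D and E): 0.850000 × 0.890000 = 0.756500
Parallel ([0.756500] and F): 1 − (1 − 0.756500)(1 − 0.770000) = 0.943995
Series ([0.979140] and [0.943995]): 0.979140 × 0.943995 = 0.9243

0.9243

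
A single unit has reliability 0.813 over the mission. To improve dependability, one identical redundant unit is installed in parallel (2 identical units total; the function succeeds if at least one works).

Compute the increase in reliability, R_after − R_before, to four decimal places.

0.1520

R_before = 0.813
R_after = 1 − (1 − 0.813)^2 = 0.9650
ΔR = 0.9650 − 0.813 = 0.1520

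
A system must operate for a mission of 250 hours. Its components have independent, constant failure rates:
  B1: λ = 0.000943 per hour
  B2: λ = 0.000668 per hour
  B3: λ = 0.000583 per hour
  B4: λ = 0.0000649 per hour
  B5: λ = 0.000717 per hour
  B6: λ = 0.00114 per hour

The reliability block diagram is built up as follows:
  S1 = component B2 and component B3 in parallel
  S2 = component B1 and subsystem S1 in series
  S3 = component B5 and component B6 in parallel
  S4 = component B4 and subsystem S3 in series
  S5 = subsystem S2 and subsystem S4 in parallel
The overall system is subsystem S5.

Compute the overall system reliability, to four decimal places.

0.9873

R(B1) = exp(−0.000943 × 250) = 0.789978
R(B2) = exp(−0.000668 × 250) = 0.846200
R(B3) = exp(−0.000583 × 250) = 0.864374
R(B4) = exp(−0.0000649 × 250) = 0.983906
R(B5) = exp(−0.000717 × 250) = 0.835897
R(B6) = exp(−0.00114 × 250) = 0.752014
Parallel (B2 and B3): 1 − (1 − 0.846200)(1 − 0.864374) = 0.979141
Series (B1 and [0.979141]): 0.789978 × 0.979141 = 0.773500
Parallel (B5 and B6): 1 − (1 − 0.835897)(1 − 0.752014) = 0.959305
Series (B4 and [0.959305]): 0.983906 × 0.959305 = 0.943866
Parallel ([0.773500] and [0.943866]): 1 − (1 − 0.773500)(1 − 0.943866) = 0.9873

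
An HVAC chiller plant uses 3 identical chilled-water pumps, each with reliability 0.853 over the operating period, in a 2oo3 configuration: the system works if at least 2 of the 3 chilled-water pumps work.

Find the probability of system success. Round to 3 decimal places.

0.942

R = Σ_{i=2}^{3} C(3,i) p^i (1−p)^{3−i} with p = 0.853
C(3,2)·0.853^2·0.147^1 = 0.32088
C(3,3)·0.853^3·0.147^0 = 0.62065
Sum = 0.942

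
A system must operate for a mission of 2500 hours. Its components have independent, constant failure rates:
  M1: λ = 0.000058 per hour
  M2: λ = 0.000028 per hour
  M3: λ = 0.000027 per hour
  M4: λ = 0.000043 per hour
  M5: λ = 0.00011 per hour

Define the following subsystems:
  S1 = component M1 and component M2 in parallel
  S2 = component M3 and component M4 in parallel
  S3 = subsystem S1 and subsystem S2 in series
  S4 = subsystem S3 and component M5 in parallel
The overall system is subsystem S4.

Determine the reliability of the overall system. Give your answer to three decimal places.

R(M1) = exp(−0.000058 × 2500) = 0.86502
R(M2) = exp(−0.000028 × 2500) = 0.93239
R(M3) = exp(−0.000027 × 2500) = 0.93473
R(M4) = exp(−0.000043 × 2500) = 0.89808
R(M5) = exp(−0.00011 × 2500) = 0.75957
Parallel (M1 and M2): 1 − (1 − 0.86502)(1 − 0.93239) = 0.99087
Parallel (M3 and M4): 1 − (1 − 0.93473)(1 − 0.89808) = 0.99335
Series ([0.99087] and [0.99335]): 0.99087 × 0.99335 = 0.98428
Parallel ([0.98428] and M5): 1 − (1 − 0.98428)(1 − 0.75957) = 0.996

0.996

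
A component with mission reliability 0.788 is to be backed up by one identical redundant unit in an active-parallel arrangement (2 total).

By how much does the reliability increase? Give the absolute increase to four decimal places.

0.1671

R_before = 0.788
R_after = 1 − (1 − 0.788)^2 = 0.9551
ΔR = 0.9551 − 0.788 = 0.1671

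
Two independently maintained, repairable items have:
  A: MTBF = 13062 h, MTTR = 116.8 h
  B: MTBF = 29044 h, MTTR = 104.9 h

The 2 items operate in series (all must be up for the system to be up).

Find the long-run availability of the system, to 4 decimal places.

A(A) = MTBF/(MTBF+MTTR) = 13062/(13062+116.8) = 0.991137
A(B) = MTBF/(MTBF+MTTR) = 29044/(29044+104.9) = 0.996401
Series availability: 0.991137 × 0.996401 = 0.9876

0.9876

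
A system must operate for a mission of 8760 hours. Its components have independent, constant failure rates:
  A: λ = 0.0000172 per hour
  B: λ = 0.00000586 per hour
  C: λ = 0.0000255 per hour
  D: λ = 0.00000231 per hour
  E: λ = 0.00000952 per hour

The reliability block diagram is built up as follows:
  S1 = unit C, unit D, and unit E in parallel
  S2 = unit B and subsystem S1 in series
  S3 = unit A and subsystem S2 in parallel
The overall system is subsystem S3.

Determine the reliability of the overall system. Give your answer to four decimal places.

0.9930

R(A) = exp(−0.0000172 × 8760) = 0.860130
R(B) = exp(−0.00000586 × 8760) = 0.949962
R(C) = exp(−0.0000255 × 8760) = 0.799811
R(D) = exp(−0.00000231 × 8760) = 0.979968
R(E) = exp(−0.00000952 × 8760) = 0.919987
Parallel (C, D, and E): 1 − (1 − 0.799811)(1 − 0.979968)(1 − 0.919987) = 0.999679
Series (B and [0.999679]): 0.949962 × 0.999679 = 0.949657
Parallel (A and [0.949657]): 1 − (1 − 0.860130)(1 − 0.949657) = 0.9930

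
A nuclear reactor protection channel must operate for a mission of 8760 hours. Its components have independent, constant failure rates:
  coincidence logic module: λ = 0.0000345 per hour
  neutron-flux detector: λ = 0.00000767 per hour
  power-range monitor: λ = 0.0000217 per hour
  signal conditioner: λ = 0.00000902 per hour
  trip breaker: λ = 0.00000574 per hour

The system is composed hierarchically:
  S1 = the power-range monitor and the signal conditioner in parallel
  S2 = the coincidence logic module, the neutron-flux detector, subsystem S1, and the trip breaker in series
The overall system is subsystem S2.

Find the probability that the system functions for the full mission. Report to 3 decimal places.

0.649

R(coincidence logic module) = exp(−0.0000345 × 8760) = 0.73918
R(neutron-flux detector) = exp(−0.00000767 × 8760) = 0.93502
R(power-range monitor) = exp(−0.0000217 × 8760) = 0.82688
R(signal conditioner) = exp(−0.00000902 × 8760) = 0.92403
R(trip breaker) = exp(−0.00000574 × 8760) = 0.95096
Parallel (power-range monitor and signal conditioner): 1 − (1 − 0.82688)(1 − 0.92403) = 0.98685
Series (coincidence logic module, neutron-flux detector, [0.98685], and trip breaker): 0.73918 × 0.93502 × 0.98685 × 0.95096 = 0.649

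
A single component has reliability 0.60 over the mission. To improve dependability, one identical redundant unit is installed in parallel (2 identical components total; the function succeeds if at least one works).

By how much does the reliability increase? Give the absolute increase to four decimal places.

R_before = 0.60
R_after = 1 − (1 − 0.60)^2 = 0.8400
ΔR = 0.8400 − 0.60 = 0.2400

0.2400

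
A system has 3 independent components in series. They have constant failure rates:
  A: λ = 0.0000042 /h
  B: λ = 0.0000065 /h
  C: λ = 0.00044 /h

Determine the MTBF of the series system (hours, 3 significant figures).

2220

Series of exponential components: λ_sys = Σ λ_i
λ_sys = 0.0000042 + 0.0000065 + 0.00044 = 4.5070e-04 /h
MTBF = 1 / λ_sys = 2220 h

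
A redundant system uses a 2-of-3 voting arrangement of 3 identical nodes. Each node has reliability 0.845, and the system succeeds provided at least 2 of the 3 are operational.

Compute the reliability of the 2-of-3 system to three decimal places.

R = Σ_{i=2}^{3} C(3,i) p^i (1−p)^{3−i} with p = 0.845
C(3,2)·0.845^2·0.155^1 = 0.33202
C(3,3)·0.845^3·0.155^0 = 0.60335
Sum = 0.935

0.935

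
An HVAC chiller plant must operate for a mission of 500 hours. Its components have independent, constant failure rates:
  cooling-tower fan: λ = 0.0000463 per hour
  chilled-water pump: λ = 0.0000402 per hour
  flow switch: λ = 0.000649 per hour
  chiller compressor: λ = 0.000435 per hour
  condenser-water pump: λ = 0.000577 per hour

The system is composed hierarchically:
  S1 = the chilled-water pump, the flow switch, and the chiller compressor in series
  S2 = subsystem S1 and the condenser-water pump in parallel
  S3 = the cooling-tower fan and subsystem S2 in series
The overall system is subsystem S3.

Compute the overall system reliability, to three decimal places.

0.872

R(cooling-tower fan) = exp(−0.0000463 × 500) = 0.97712
R(chilled-water pump) = exp(−0.0000402 × 500) = 0.98010
R(flow switch) = exp(−0.000649 × 500) = 0.72289
R(chiller compressor) = exp(−0.000435 × 500) = 0.80453
R(condenser-water pump) = exp(−0.000577 × 500) = 0.74939
Series (chilled-water pump, flow switch, and chiller compressor): 0.98010 × 0.72289 × 0.80453 = 0.57001
Parallel ([0.57001] and condenser-water pump): 1 − (1 − 0.57001)(1 − 0.74939) = 0.89224
Series (cooling-tower fan and [0.89224]): 0.97712 × 0.89224 = 0.872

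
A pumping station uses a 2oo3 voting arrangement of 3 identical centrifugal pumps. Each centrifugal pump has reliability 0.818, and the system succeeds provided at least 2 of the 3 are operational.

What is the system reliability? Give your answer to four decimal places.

R = Σ_{i=2}^{3} C(3,i) p^i (1−p)^{3−i} with p = 0.818
C(3,2)·0.818^2·0.182^1 = 0.365342
C(3,3)·0.818^3·0.182^0 = 0.547343
Sum = 0.9127

0.9127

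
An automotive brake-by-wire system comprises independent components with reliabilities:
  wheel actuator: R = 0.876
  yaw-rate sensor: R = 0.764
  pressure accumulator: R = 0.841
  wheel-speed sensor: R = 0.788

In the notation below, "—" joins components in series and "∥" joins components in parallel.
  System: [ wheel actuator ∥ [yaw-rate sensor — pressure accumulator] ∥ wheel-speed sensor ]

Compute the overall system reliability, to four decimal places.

0.9906

Series (yaw-rate sensor and pressure accumulator): 0.764000 × 0.841000 = 0.642524
Parallel (wheel actuator, [0.642524], and wheel-speed sensor): 1 − (1 − 0.876000)(1 − 0.642524)(1 − 0.788000) = 0.9906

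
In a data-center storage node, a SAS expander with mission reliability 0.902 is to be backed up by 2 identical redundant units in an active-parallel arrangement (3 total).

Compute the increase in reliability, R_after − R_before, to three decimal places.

R_before = 0.902
R_after = 1 − (1 − 0.902)^3 = 0.999
ΔR = 0.999 − 0.902 = 0.097

0.097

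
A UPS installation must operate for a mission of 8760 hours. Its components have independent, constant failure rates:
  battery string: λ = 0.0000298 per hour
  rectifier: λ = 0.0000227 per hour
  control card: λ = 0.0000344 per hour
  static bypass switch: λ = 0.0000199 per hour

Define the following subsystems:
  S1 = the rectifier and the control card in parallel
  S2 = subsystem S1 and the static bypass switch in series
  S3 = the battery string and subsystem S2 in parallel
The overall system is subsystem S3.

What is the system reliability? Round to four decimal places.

0.9542

R(battery string) = exp(−0.0000298 × 8760) = 0.770244
R(rectifier) = exp(−0.0000227 × 8760) = 0.819671
R(control card) = exp(−0.0000344 × 8760) = 0.739823
R(static bypass switch) = exp(−0.0000199 × 8760) = 0.840025
Parallel (rectifier and control card): 1 − (1 − 0.819671)(1 − 0.739823) = 0.953083
Series ([0.953083] and static bypass switch): 0.953083 × 0.840025 = 0.800614
Parallel (battery string and [0.800614]): 1 − (1 − 0.770244)(1 − 0.800614) = 0.9542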